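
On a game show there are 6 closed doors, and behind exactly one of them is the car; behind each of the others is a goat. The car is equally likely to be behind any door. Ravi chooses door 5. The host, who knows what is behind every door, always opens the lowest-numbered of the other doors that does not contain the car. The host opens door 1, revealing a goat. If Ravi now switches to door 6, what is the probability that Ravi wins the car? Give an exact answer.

1/5

Apply Bayes' rule, conditioning on where the car actually is.
If it is behind door 1 (prior 1/6): the host opened door 1, so this case is ruled out; weight (1/6)·0 = 0.
If it is behind any of doors 2, 3, 4, 5, and 6 (prior 1/6 each): door 1 is the lowest-numbered option available, probability 1; weight (1/6)·1 = 1/6 each.
The weights sum to 5/6.
So P(the car behind door 6 | the host opened door 1) = (1/6) / (5/6) = 1/5.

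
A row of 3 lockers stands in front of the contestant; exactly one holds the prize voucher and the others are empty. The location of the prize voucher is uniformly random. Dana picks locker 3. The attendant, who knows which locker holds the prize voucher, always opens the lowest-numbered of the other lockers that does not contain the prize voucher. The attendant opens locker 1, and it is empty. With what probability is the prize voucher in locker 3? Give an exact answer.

Condition on the true location of the prize voucher.
If it is in locker 1 (prior 1/3): the attendant opened locker 1, so this case is ruled out; weight (1/3)·0 = 0.
If it is in either of lockers 2 and 3 (prior 1/3 each): locker 1 is the lowest-numbered option available, probability 1; weight (1/3)·1 = 1/3 each.
The weights sum to 2/3.
So P(the prize voucher in locker 3 | the attendant opened locker 1) = (1/3) / (2/3) = 1/2.

1/2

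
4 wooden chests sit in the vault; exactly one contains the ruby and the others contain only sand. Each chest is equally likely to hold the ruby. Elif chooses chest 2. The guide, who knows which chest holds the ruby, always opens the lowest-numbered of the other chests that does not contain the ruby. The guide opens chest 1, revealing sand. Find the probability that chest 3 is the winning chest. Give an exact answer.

Condition on the true location of the ruby.
If it is in chest 1 (prior 1/4): the guide opened chest 1, so this case is ruled out; weight (1/4)·0 = 0.
If it is in any of chests 2, 3, and 4 (prior 1/4 each): chest 1 is the lowest-numbered option available, probability 1; weight (1/4)·1 = 1/4 each.
The weights sum to 3/4.
So P(the ruby in chest 3 | the guide opened chest 1) = (1/4) / (3/4) = 1/3.

1/3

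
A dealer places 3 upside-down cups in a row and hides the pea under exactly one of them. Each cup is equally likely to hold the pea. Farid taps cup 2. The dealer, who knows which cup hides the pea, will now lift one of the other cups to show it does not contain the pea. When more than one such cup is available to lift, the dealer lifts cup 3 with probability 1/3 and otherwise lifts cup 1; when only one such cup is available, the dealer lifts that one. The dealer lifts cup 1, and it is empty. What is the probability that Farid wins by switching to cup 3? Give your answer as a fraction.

3/5

Condition on the true location of the pea.
If it is under cup 1 (prior 1/3): the dealer opened cup 1, so this case is ruled out; weight (1/3)·0 = 0.
If it is under cup 2 (prior 1/3): cup 3 is available but not opened, probability 2/3; weight (1/3)·(2/3) = 2/9.
If it is under cup 3 (prior 1/3): only cup 1 is available, probability 1; weight (1/3)·1 = 1/3.
The weights sum to 5/9.
So P(the pea under cup 3 | the dealer opened cup 1) = (1/3) / (5/9) = 3/5.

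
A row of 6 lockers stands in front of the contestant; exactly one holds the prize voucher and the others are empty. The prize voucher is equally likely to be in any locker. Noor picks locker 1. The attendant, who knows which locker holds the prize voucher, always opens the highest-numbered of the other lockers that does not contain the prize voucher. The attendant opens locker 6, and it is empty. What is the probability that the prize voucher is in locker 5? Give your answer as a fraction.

1/5

Consider each possible location of the prize voucher in turn.
If it is in any of lockers 1, 2, 3, 4, and 5 (prior 1/6 each): locker 6 is the highest-numbered option available, probability 1; weight (1/6)·1 = 1/6 each.
If it is in locker 6 (prior 1/6): the attendant opened locker 6, so this case is ruled out; weight (1/6)·0 = 0.
The weights sum to 5/6.
So P(the prize voucher in locker 5 | the attendant opened locker 6) = (1/6) / (5/6) = 1/5.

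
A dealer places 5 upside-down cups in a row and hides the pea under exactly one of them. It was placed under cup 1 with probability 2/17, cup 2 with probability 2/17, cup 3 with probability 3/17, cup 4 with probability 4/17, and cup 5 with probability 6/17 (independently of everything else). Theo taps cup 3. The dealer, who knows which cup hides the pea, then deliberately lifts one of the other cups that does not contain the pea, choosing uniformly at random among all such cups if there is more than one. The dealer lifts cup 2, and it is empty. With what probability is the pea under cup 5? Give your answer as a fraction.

Condition on the true location of the pea.
If it is under cup 1 (prior 2/17): the dealer has 3 equally likely choices, so probability 1/3; weight (2/17)·(1/3) = 2/51.
If it is under cup 2 (prior 2/17): the dealer opened cup 2, so this case is ruled out; weight (2/17)·0 = 0.
If it is under cup 3 (prior 3/17): the dealer has 4 equally likely choices, so probability 1/4; weight (3/17)·(1/4) = 3/68.
If it is under cup 4 (prior 4/17): the dealer has 3 equally likely choices, so probability 1/3; weight (4/17)·(1/3) = 4/51.
If it is under cup 5 (prior 6/17): the dealer has 3 equally likely choices, so probability 1/3; weight (6/17)·(1/3) = 2/17.
The weights sum to 19/68.
So P(the pea under cup 5 | the dealer opened cup 2) = (2/17) / (19/68) = 8/19.

8/19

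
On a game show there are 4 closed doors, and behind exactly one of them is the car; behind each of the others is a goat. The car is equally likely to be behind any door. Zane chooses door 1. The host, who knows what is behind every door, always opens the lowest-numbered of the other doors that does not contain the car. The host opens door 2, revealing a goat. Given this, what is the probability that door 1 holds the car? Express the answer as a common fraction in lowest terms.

Condition on the true location of the car.
If it is behind any of doors 1, 3, and 4 (prior 1/4 each): door 2 is the lowest-numbered option available, probability 1; weight (1/4)·1 = 1/4 each.
If it is behind door 2 (prior 1/4): the host opened door 2, so this case is ruled out; weight (1/4)·0 = 0.
The weights sum to 3/4.
So P(the car behind door 1 | the host opened door 2) = (1/4) / (3/4) = 1/3.

1/3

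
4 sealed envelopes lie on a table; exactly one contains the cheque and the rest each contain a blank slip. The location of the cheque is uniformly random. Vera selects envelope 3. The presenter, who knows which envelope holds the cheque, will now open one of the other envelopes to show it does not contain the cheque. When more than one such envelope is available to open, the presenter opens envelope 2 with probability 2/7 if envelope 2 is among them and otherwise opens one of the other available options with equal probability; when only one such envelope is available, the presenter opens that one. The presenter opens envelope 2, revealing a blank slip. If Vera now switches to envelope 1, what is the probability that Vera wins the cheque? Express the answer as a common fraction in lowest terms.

Condition on the true location of the cheque.
If it is in any of envelopes 1, 3, and 4 (prior 1/4 each): envelope 2 is available, opened with probability 2/7; weight (1/4)·(2/7) = 1/14 each.
If it is in envelope 2 (prior 1/4): the presenter opened envelope 2, so this case is ruled out; weight (1/4)·0 = 0.
The weights sum to 3/14.
So P(the cheque in envelope 1 | the presenter opened envelope 2) = (1/14) / (3/14) = 1/3.

1/3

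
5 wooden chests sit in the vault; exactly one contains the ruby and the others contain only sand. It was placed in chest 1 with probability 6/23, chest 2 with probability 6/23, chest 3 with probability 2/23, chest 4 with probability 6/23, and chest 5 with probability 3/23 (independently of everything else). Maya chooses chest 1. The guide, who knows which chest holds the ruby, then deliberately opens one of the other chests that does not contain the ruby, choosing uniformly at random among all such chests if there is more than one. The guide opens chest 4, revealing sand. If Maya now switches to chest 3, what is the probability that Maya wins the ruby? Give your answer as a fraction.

Apply Bayes' rule, conditioning on where the ruby actually is.
If it is in chest 1 (prior 6/23): the guide has 4 equally likely choices, so probability 1/4; weight (6/23)·(1/4) = 3/46.
If it is in chest 2 (prior 6/23): the guide has 3 equally likely choices, so probability 1/3; weight (6/23)·(1/3) = 2/23.
If it is in chest 3 (prior 2/23): the guide has 3 equally likely choices, so probability 1/3; weight (2/23)·(1/3) = 2/69.
If it is in chest 4 (prior 6/23): the guide opened chest 4, so this case is ruled out; weight (6/23)·0 = 0.
If it is in chest 5 (prior 3/23): the guide has 3 equally likely choices, so probability 1/3; weight (3/23)·(1/3) = 1/23.
The weights sum to 31/138.
So P(the ruby in chest 3 | the guide opened chest 4) = (2/69) / (31/138) = 4/31.

4/31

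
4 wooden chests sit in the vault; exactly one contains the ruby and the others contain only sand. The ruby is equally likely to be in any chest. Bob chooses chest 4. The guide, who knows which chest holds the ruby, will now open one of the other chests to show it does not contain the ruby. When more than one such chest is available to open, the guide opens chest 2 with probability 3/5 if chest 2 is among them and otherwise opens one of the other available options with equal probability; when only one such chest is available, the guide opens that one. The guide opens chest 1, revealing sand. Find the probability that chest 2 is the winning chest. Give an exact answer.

5/11

Apply Bayes' rule, conditioning on where the ruby actually is.
If it is in chest 1 (prior 1/4): the guide opened chest 1, so this case is ruled out; weight (1/4)·0 = 0.
If it is in chest 2 (prior 1/4): chest 2 holds the prize so is unavailable; the guide chooses uniformly among the 2 others, probability 1/2; weight (1/4)·(1/2) = 1/8.
If it is in chest 3 (prior 1/4): chest 2 is available but not opened, probability 2/5; weight (1/4)·(2/5) = 1/10.
If it is in chest 4 (prior 1/4): chest 2 is available but not opened; chest 1 gets probability (1 − 3/5)/2 = 1/5; weight (1/4)·(1/5) = 1/20.
The weights sum to 11/40.
So P(the ruby in chest 2 | the guide opened chest 1) = (1/8) / (11/40) = 5/11.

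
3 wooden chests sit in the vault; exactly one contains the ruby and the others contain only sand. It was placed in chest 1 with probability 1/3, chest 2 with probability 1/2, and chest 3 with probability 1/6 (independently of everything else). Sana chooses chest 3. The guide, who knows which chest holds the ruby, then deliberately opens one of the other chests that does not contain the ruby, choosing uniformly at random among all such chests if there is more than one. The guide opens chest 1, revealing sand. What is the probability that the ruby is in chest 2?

Consider each possible location of the ruby in turn.
If it is in chest 1 (prior 1/3): the guide opened chest 1, so this case is ruled out; weight (1/3)·0 = 0.
If it is in chest 2 (prior 1/2): the guide has no choice, probability 1; weight (1/2)·1 = 1/2.
If it is in chest 3 (prior 1/6): the guide has 2 equally likely choices, so probability 1/2; weight (1/6)·(1/2) = 1/12.
The weights sum to 7/12.
So P(the ruby in chest 2 | the guide opened chest 1) = (1/2) / (7/12) = 6/7.

6/7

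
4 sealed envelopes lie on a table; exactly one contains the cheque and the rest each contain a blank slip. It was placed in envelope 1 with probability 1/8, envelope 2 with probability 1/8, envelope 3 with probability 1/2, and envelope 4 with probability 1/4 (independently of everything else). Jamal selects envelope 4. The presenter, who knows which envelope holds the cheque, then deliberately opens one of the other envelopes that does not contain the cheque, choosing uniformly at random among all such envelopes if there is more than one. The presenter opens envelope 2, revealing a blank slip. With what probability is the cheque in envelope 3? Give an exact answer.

Apply Bayes' rule, conditioning on where the cheque actually is.
If it is in envelope 1 (prior 1/8): the presenter has 2 equally likely choices, so probability 1/2; weight (1/8)·(1/2) = 1/16.
If it is in envelope 2 (prior 1/8): the presenter opened envelope 2, so this case is ruled out; weight (1/8)·0 = 0.
If it is in envelope 3 (prior 1/2): the presenter has 2 equally likely choices, so probability 1/2; weight (1/2)·(1/2) = 1/4.
If it is in envelope 4 (prior 1/4): the presenter has 3 equally likely choices, so probability 1/3; weight (1/4)·(1/3) = 1/12.
The weights sum to 19/48.
So P(the cheque in envelope 3 | the presenter opened envelope 2) = (1/4) / (19/48) = 12/19.

12/19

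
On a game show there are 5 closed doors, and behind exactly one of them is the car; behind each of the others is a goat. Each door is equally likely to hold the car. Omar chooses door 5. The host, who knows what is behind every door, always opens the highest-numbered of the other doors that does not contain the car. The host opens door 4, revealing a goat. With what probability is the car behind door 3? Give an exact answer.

Condition on the true location of the car.
If it is behind any of doors 1, 2, 3, and 5 (prior 1/5 each): door 4 is the highest-numbered option available, probability 1; weight (1/5)·1 = 1/5 each.
If it is behind door 4 (prior 1/5): the host opened door 4, so this case is ruled out; weight (1/5)·0 = 0.
The weights sum to 4/5.
So P(the car behind door 3 | the host opened door 4) = (1/5) / (4/5) = 1/4.

1/4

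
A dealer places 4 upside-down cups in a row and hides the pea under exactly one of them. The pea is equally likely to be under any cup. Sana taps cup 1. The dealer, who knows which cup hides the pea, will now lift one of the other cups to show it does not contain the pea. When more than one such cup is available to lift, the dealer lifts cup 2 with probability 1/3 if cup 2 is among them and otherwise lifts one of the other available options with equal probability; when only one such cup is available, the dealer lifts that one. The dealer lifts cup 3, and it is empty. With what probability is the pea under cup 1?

2/9

Apply Bayes' rule, conditioning on where the pea actually is.
If it is under cup 1 (prior 1/4): cup 2 is available but not opened; cup 3 gets probability (1 − 1/3)/2 = 1/3; weight (1/4)·(1/3) = 1/12.
If it is under cup 2 (prior 1/4): cup 2 holds the prize so is unavailable; the dealer chooses uniformly among the 2 others, probability 1/2; weight (1/4)·(1/2) = 1/8.
If it is under cup 3 (prior 1/4): the dealer opened cup 3, so this case is ruled out; weight (1/4)·0 = 0.
If it is under cup 4 (prior 1/4): cup 2 is available but not opened, probability 2/3; weight (1/4)·(2/3) = 1/6.
The weights sum to 3/8.
So P(the pea under cup 1 | the dealer opened cup 3) = (1/12) / (3/8) = 2/9.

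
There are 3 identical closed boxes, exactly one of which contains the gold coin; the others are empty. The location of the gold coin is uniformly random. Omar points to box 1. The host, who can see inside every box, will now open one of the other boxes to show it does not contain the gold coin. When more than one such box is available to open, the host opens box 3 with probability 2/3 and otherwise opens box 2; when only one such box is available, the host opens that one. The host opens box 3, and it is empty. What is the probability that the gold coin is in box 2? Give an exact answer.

Condition on the true location of the gold coin.
If it is in box 1 (prior 1/3): box 3 is available, opened with probability 2/3; weight (1/3)·(2/3) = 2/9.
If it is in box 2 (prior 1/3): only box 3 is available, probability 1; weight (1/3)·1 = 1/3.
If it is in box 3 (prior 1/3): the host opened box 3, so this case is ruled out; weight (1/3)·0 = 0.
The weights sum to 5/9.
So P(the gold coin in box 2 | the host opened box 3) = (1/3) / (5/9) = 3/5.

3/5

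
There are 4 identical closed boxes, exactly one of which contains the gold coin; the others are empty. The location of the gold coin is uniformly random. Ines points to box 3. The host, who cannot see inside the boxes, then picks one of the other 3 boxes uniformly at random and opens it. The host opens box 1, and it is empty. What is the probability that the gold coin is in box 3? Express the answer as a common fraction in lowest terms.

1/3

Consider each possible location of the gold coin in turn.
If it is in box 1 (prior 1/4): the host opened box 1, so this case is ruled out; weight (1/4)·0 = 0.
If it is in any of boxes 2, 3, and 4 (prior 1/4 each): the host picks box 1 with probability 1/3 regardless, and it is not the prize; weight (1/4)·(1/3) = 1/12 each.
The weights sum to 1/4.
So P(the gold coin in box 3 | the host opened box 1) = (1/12) / (1/4) = 1/3.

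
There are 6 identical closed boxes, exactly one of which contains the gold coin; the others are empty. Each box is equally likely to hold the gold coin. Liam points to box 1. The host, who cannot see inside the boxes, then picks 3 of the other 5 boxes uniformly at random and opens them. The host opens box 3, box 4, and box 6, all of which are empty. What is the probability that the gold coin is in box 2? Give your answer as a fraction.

Because the host chose which boxes to open without knowing where the gold coin is, the choice is independent of the prize location. Learning that none of the 3 opened boxes holds the gold coin simply rules out those 3 locations and leaves the remaining 3 boxes still equally likely by symmetry.
So P(the gold coin in box 2) = 1/3.

1/3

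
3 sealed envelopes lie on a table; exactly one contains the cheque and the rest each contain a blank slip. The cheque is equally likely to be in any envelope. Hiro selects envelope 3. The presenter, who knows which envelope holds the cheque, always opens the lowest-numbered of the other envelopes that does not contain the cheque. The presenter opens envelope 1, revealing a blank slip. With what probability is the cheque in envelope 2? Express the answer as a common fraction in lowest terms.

Apply Bayes' rule, conditioning on where the cheque actually is.
If it is in envelope 1 (prior 1/3): the presenter opened envelope 1, so this case is ruled out; weight (1/3)·0 = 0.
If it is in either of envelopes 2 and 3 (prior 1/3 each): envelope 1 is the lowest-numbered option available, probability 1; weight (1/3)·1 = 1/3 each.
The weights sum to 2/3.
So P(the cheque in envelope 2 | the presenter opened envelope 1) = (1/3) / (2/3) = 1/2.

1/2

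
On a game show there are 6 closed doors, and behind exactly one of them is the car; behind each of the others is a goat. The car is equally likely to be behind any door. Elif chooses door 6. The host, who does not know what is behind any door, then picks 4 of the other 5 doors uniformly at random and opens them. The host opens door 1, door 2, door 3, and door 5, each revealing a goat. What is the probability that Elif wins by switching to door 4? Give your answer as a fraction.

1/2

Apply Bayes' rule, conditioning on where the car actually is.
If it is behind any of doors 1, 2, 3, and 5 (prior 1/6 each): that door was opened and seen not to hold the prize — ruled out; weight (1/6)·0 = 0 each.
If it is behind either of doors 4 and 6 (prior 1/6 each): the host picks exactly this set with probability 1/5 regardless, and none is the prize; weight (1/6)·(1/5) = 1/30 each.
The weights sum to 1/15.
So P(the car behind door 4 | the host opened door 1, door 2, door 3, and door 5) = (1/30) / (1/15) = 1/2.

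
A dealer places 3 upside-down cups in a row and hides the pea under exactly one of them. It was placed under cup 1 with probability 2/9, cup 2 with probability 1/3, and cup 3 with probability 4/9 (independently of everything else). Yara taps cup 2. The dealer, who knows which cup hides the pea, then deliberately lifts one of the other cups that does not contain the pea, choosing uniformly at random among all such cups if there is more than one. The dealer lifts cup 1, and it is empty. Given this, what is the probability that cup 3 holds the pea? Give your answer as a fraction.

8/11

Apply Bayes' rule, conditioning on where the pea actually is.
If it is under cup 1 (prior 2/9): the dealer opened cup 1, so this case is ruled out; weight (2/9)·0 = 0.
If it is under cup 2 (prior 1/3): the dealer has 2 equally likely choices, so probability 1/2; weight (1/3)·(1/2) = 1/6.
If it is under cup 3 (prior 4/9): the dealer has no choice, probability 1; weight (4/9)·1 = 4/9.
The weights sum to 11/18.
So P(the pea under cup 3 | the dealer opened cup 1) = (4/9) / (11/18) = 8/11.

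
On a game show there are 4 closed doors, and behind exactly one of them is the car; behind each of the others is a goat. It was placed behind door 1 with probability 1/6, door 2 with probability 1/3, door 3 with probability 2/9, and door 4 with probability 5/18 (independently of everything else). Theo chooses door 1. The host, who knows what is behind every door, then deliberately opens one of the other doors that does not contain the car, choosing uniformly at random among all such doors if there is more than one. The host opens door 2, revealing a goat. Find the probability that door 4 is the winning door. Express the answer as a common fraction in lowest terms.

Condition on the true location of the car.
If it is behind door 1 (prior 1/6): the host has 3 equally likely choices, so probability 1/3; weight (1/6)·(1/3) = 1/18.
If it is behind door 2 (prior 1/3): the host opened door 2, so this case is ruled out; weight (1/3)·0 = 0.
If it is behind door 3 (prior 2/9): the host has 2 equally likely choices, so probability 1/2; weight (2/9)·(1/2) = 1/9.
If it is behind door 4 (prior 5/18): the host has 2 equally likely choices, so probability 1/2; weight (5/18)·(1/2) = 5/36.
The weights sum to 11/36.
So P(the car behind door 4 | the host opened door 2) = (5/36) / (11/36) = 5/11.

5/11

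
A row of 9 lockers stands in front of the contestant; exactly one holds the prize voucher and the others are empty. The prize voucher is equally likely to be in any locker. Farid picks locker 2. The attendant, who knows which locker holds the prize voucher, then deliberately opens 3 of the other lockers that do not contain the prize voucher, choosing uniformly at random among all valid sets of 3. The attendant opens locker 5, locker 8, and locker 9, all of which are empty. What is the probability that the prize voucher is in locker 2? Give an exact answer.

Condition on the true location of the prize voucher.
If it is in any of lockers 1, 3, 4, 6, and 7 (prior 1/9 each): the attendant has 35 equally likely choices, so probability 1/35; weight (1/9)·(1/35) = 1/315 each.
If it is in locker 2 (prior 1/9): the attendant has 56 equally likely choices, so probability 1/56; weight (1/9)·(1/56) = 1/504.
If it is in any of lockers 5, 8, and 9 (prior 1/9 each): that locker was opened and seen not to hold the prize — ruled out; weight (1/9)·0 = 0 each.
The weights sum to 1/56.
So P(the prize voucher in locker 2 | the attendant opened locker 5, locker 8, and locker 9) = (1/504) / (1/56) = 1/9.

1/9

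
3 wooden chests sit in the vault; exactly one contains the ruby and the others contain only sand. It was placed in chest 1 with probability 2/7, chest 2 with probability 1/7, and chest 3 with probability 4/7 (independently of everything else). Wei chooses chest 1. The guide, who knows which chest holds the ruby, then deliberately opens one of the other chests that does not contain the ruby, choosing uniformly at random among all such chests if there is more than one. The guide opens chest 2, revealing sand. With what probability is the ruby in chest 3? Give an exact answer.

Apply Bayes' rule, conditioning on where the ruby actually is.
If it is in chest 1 (prior 2/7): the guide has 2 equally likely choices, so probability 1/2; weight (2/7)·(1/2) = 1/7.
If it is in chest 2 (prior 1/7): the guide opened chest 2, so this case is ruled out; weight (1/7)·0 = 0.
If it is in chest 3 (prior 4/7): the guide has no choice, probability 1; weight (4/7)·1 = 4/7.
The weights sum to 5/7.
So P(the ruby in chest 3 | the guide opened chest 2) = (4/7) / (5/7) = 4/5.

4/5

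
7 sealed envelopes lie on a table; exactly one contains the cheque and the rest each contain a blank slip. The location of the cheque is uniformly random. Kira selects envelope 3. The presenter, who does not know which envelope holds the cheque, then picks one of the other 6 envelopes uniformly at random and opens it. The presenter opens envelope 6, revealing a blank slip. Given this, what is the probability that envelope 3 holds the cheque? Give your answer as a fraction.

Condition on the true location of the cheque.
If it is in any of envelopes 1, 2, 3, 4, 5, and 7 (prior 1/7 each): the presenter picks envelope 6 with probability 1/6 regardless, and it is not the prize; weight (1/7)·(1/6) = 1/42 each.
If it is in envelope 6 (prior 1/7): the presenter opened envelope 6, so this case is ruled out; weight (1/7)·0 = 0.
The weights sum to 1/7.
So P(the cheque in envelope 3 | the presenter opened envelope 6) = (1/42) / (1/7) = 1/6.

1/6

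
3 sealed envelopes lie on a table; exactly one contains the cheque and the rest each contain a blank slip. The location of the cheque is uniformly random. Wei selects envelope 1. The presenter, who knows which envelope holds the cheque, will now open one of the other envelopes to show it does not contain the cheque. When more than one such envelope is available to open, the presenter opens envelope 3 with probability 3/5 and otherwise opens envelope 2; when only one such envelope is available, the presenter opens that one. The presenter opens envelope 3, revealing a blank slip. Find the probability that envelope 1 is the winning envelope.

Consider each possible location of the cheque in turn.
If it is in envelope 1 (prior 1/3): envelope 3 is available, opened with probability 3/5; weight (1/3)·(3/5) = 1/5.
If it is in envelope 2 (prior 1/3): only envelope 3 is available, probability 1; weight (1/3)·1 = 1/3.
If it is in envelope 3 (prior 1/3): the presenter opened envelope 3, so this case is ruled out; weight (1/3)·0 = 0.
The weights sum to 8/15.
So P(the cheque in envelope 1 | the presenter opened envelope 3) = (1/5) / (8/15) = 3/8.

3/8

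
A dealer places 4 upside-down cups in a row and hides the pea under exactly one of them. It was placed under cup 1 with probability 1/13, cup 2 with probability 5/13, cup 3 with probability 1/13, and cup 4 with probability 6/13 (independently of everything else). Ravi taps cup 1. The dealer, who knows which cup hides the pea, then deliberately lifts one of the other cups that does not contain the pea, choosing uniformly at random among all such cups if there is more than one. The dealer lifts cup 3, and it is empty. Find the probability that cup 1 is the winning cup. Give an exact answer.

Condition on the true location of the pea.
If it is under cup 1 (prior 1/13): the dealer has 3 equally likely choices, so probability 1/3; weight (1/13)·(1/3) = 1/39.
If it is under cup 2 (prior 5/13): the dealer has 2 equally likely choices, so probability 1/2; weight (5/13)·(1/2) = 5/26.
If it is under cup 3 (prior 1/13): the dealer opened cup 3, so this case is ruled out; weight (1/13)·0 = 0.
If it is under cup 4 (prior 6/13): the dealer has 2 equally likely choices, so probability 1/2; weight (6/13)·(1/2) = 3/13.
The weights sum to 35/78.
So P(the pea under cup 1 | the dealer opened cup 3) = (1/39) / (35/78) = 2/35.

2/35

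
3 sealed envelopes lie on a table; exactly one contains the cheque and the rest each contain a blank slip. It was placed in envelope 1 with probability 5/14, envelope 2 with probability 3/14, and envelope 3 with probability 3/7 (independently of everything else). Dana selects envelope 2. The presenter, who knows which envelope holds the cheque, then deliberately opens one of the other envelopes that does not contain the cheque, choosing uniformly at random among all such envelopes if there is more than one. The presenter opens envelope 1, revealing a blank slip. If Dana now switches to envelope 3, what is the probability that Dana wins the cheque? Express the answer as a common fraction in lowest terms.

4/5

Condition on the true location of the cheque.
If it is in envelope 1 (prior 5/14): the presenter opened envelope 1, so this case is ruled out; weight (5/14)·0 = 0.
If it is in envelope 2 (prior 3/14): the presenter has 2 equally likely choices, so probability 1/2; weight (3/14)·(1/2) = 3/28.
If it is in envelope 3 (prior 3/7): the presenter has no choice, probability 1; weight (3/7)·1 = 3/7.
The weights sum to 15/28.
So P(the cheque in envelope 3 | the presenter opened envelope 1) = (3/7) / (15/28) = 4/5.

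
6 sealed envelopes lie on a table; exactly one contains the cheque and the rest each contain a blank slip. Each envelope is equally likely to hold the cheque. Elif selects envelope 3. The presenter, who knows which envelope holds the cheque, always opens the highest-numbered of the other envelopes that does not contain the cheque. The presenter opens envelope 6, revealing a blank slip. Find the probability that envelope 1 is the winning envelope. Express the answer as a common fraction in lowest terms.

Apply Bayes' rule, conditioning on where the cheque actually is.
If it is in any of envelopes 1, 2, 3, 4, and 5 (prior 1/6 each): envelope 6 is the highest-numbered option available, probability 1; weight (1/6)·1 = 1/6 each.
If it is in envelope 6 (prior 1/6): the presenter opened envelope 6, so this case is ruled out; weight (1/6)·0 = 0.
The weights sum to 5/6.
So P(the cheque in envelope 1 | the presenter opened envelope 6) = (1/6) / (5/6) = 1/5.

1/5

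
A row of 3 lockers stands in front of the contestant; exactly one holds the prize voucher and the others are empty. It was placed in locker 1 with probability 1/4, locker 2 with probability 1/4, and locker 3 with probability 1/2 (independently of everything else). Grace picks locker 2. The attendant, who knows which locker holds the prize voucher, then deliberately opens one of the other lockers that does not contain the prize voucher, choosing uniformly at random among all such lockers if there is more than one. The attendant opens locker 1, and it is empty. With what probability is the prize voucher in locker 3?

4/5

Consider each possible location of the prize voucher in turn.
If it is in locker 1 (prior 1/4): the attendant opened locker 1, so this case is ruled out; weight (1/4)·0 = 0.
If it is in locker 2 (prior 1/4): the attendant has 2 equally likely choices, so probability 1/2; weight (1/4)·(1/2) = 1/8.
If it is in locker 3 (prior 1/2): the attendant has no choice, probability 1; weight (1/2)·1 = 1/2.
The weights sum to 5/8.
So P(the prize voucher in locker 3 | the attendant opened locker 1) = (1/2) / (5/8) = 4/5.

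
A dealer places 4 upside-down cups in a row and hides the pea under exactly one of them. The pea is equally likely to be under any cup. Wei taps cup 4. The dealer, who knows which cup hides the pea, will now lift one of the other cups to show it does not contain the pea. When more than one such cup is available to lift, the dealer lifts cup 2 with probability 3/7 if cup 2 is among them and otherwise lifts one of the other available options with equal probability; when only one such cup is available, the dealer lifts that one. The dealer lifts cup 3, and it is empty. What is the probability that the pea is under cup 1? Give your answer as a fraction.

Apply Bayes' rule, conditioning on where the pea actually is.
If it is under cup 1 (prior 1/4): cup 2 is available but not opened, probability 4/7; weight (1/4)·(4/7) = 1/7.
If it is under cup 2 (prior 1/4): cup 2 holds the prize so is unavailable; the dealer chooses uniformly among the 2 others, probability 1/2; weight (1/4)·(1/2) = 1/8.
If it is under cup 3 (prior 1/4): the dealer opened cup 3, so this case is ruled out; weight (1/4)·0 = 0.
If it is under cup 4 (prior 1/4): cup 2 is available but not opened; cup 3 gets probability (1 − 3/7)/2 = 2/7; weight (1/4)·(2/7) = 1/14.
The weights sum to 19/56.
So P(the pea under cup 1 | the dealer opened cup 3) = (1/7) / (19/56) = 8/19.

8/19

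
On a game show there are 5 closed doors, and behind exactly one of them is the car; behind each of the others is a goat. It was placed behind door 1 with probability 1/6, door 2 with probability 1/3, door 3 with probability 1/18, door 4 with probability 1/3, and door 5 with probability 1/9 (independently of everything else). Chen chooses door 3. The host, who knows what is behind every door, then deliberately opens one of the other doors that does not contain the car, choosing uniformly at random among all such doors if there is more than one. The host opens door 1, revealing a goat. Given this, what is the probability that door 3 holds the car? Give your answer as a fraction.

3/59

Apply Bayes' rule, conditioning on where the car actually is.
If it is behind door 1 (prior 1/6): the host opened door 1, so this case is ruled out; weight (1/6)·0 = 0.
If it is behind either of doors 2 and 4 (prior 1/3 each): the host has 3 equally likely choices, so probability 1/3; weight (1/3)·(1/3) = 1/9 each.
If it is behind door 3 (prior 1/18): the host has 4 equally likely choices, so probability 1/4; weight (1/18)·(1/4) = 1/72.
If it is behind door 5 (prior 1/9): the host has 3 equally likely choices, so probability 1/3; weight (1/9)·(1/3) = 1/27.
The weights sum to 59/216.
So P(the car behind door 3 | the host opened door 1) = (1/72) / (59/216) = 3/59.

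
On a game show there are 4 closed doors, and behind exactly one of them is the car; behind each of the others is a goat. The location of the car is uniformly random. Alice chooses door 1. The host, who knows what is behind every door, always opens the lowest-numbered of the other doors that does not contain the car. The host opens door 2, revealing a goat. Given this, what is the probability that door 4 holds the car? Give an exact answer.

1/3

Consider each possible location of the car in turn.
If it is behind any of doors 1, 3, and 4 (prior 1/4 each): door 2 is the lowest-numbered option available, probability 1; weight (1/4)·1 = 1/4 each.
If it is behind door 2 (prior 1/4): the host opened door 2, so this case is ruled out; weight (1/4)·0 = 0.
The weights sum to 3/4.
So P(the car behind door 4 | the host opened door 2) = (1/4) / (3/4) = 1/3.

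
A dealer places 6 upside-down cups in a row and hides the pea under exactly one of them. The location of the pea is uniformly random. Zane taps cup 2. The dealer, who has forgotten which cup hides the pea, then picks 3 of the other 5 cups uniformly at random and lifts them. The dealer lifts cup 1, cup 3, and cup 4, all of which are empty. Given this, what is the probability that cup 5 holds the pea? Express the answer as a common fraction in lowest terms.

1/3

Because the dealer chose which cups to lift without knowing where the pea is, the choice is independent of the prize location. Learning that none of the 3 opened cups holds the pea simply rules out those 3 locations and leaves the remaining 3 cups still equally likely by symmetry.
So P(the pea under cup 5) = 1/3.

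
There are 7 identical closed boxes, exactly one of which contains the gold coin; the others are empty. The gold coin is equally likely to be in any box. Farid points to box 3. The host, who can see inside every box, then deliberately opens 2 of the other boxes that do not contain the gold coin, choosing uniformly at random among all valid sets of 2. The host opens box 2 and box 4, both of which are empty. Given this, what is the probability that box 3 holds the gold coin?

Consider each possible location of the gold coin in turn.
If it is in any of boxes 1, 5, 6, and 7 (prior 1/7 each): the host has 10 equally likely choices, so probability 1/10; weight (1/7)·(1/10) = 1/70 each.
If it is in either of boxes 2 and 4 (prior 1/7 each): that box was opened and seen not to hold the prize — ruled out; weight (1/7)·0 = 0 each.
If it is in box 3 (prior 1/7): the host has 15 equally likely choices, so probability 1/15; weight (1/7)·(1/15) = 1/105.
The weights sum to 1/15.
So P(the gold coin in box 3 | the host opened box 2 and box 4) = (1/105) / (1/15) = 1/7.

1/7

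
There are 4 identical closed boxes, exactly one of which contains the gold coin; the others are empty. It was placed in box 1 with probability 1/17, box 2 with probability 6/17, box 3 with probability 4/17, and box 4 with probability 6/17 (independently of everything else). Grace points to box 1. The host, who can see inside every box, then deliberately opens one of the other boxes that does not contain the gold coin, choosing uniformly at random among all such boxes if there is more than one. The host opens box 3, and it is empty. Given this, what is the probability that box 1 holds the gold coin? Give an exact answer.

1/19

Consider each possible location of the gold coin in turn.
If it is in box 1 (prior 1/17): the host has 3 equally likely choices, so probability 1/3; weight (1/17)·(1/3) = 1/51.
If it is in either of boxes 2 and 4 (prior 6/17 each): the host has 2 equally likely choices, so probability 1/2; weight (6/17)·(1/2) = 3/17 each.
If it is in box 3 (prior 4/17): the host opened box 3, so this case is ruled out; weight (4/17)·0 = 0.
The weights sum to 19/51.
So P(the gold coin in box 1 | the host opened box 3) = (1/51) / (19/51) = 1/19.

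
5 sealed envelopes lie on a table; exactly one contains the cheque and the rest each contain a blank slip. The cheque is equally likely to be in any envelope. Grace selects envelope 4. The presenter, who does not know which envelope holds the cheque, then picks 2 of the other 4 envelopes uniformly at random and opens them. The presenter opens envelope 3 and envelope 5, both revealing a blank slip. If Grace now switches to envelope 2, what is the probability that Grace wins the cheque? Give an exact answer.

Condition on the true location of the cheque.
If it is in any of envelopes 1, 2, and 4 (prior 1/5 each): the presenter picks exactly this set with probability 1/6 regardless, and none is the prize; weight (1/5)·(1/6) = 1/30 each.
If it is in either of envelopes 3 and 5 (prior 1/5 each): that envelope was opened and seen not to hold the prize — ruled out; weight (1/5)·0 = 0 each.
The weights sum to 1/10.
So P(the cheque in envelope 2 | the presenter opened envelope 3 and envelope 5) = (1/30) / (1/10) = 1/3.

1/3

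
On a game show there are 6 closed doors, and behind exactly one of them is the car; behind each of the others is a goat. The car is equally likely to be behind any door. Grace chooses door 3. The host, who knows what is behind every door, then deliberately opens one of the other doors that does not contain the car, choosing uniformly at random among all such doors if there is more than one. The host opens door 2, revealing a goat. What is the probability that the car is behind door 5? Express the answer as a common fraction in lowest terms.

Apply Bayes' rule, conditioning on where the car actually is.
If it is behind any of doors 1, 4, 5, and 6 (prior 1/6 each): the host has 4 equally likely choices, so probability 1/4; weight (1/6)·(1/4) = 1/24 each.
If it is behind door 2 (prior 1/6): the host opened door 2, so this case is ruled out; weight (1/6)·0 = 0.
If it is behind door 3 (prior 1/6): the host has 5 equally likely choices, so probability 1/5; weight (1/6)·(1/5) = 1/30.
The weights sum to 1/5.
So P(the car behind door 5 | the host opened door 2) = (1/24) / (1/5) = 5/24.

5/24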